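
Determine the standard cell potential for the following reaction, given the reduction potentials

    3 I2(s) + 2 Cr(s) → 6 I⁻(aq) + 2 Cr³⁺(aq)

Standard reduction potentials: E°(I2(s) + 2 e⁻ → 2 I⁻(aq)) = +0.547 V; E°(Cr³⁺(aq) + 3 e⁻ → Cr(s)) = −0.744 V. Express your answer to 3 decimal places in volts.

+1.291 V

I2(s) gains electrons, so the I₂/I⁻ couple is the cathode; the Cr³⁺/Cr couple is the anode.
E°cell = E°(cathode) − E°(anode) = +0.547 − (−0.744) = +1.291 V.
The positive value indicates the reaction is spontaneous as written.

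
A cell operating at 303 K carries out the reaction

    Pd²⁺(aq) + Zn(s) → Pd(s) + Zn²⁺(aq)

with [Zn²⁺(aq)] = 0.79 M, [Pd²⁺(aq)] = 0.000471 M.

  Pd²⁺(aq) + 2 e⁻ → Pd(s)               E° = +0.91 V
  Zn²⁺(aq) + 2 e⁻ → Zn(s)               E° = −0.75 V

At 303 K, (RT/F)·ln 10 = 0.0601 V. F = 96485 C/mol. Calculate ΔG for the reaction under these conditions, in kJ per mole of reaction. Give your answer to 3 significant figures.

−302 kJ/mol

With Pd²⁺/Pd reduced at the cathode, E°cell = +0.91 − (−0.75) = +1.66 V and n = 2.
Q = [Zn²⁺(aq)] / [Pd²⁺(aq)] = 1.68×10^3, so log Q = 3.225 and E = +1.66 − (0.0601/2)(3.225) = +1.5631 V.
Finally ΔG = −nFE = −(2)(96485 C/mol)(+1.5631 V) = −302 kJ/mol.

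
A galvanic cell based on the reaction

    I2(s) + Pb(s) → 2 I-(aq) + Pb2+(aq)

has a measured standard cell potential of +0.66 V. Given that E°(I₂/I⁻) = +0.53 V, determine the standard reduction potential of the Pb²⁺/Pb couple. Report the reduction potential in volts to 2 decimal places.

In the reaction as written the I₂/I⁻ couple is reduced (cathode) and Pb²⁺/Pb is oxidized (anode), so E°cell = E°(I₂/I⁻) − E°(Pb²⁺/Pb).
E°(Pb²⁺/Pb) = E°(cathode) − E°cell = +0.53 − (+0.66) = −0.13 V.

−0.13 V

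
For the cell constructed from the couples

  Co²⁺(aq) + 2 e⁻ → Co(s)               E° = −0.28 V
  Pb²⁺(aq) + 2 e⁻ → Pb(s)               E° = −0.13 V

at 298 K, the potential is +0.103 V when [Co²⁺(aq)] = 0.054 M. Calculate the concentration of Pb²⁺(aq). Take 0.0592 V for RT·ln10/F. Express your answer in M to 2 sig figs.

0.0014 M

The Pb²⁺/Pb couple has the larger reduction potential, so it is the cathode: E°cell = −0.13 − (−0.28) = +0.15 V and n = 2.
From the Nernst equation, log Q = n(E° − E)/0.0592 = 2·(+0.15 − (+0.103))/0.0592 = 1.588.
The balanced reaction is Pb²⁺(aq) + Co(s) → Pb(s) + Co²⁺(aq), so Q = [Co²⁺(aq)] / [Pb²⁺(aq)].
Solving for the unknown gives log [Pb²⁺(aq)] = −2.856, so [Pb²⁺(aq)] ≈ 0.0014 M.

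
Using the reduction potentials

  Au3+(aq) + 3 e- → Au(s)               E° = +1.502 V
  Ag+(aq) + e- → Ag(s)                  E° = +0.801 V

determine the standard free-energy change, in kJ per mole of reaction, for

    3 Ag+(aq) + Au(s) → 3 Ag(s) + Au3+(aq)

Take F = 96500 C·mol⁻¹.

In the reaction as written Ag+(aq) is reduced, so the Ag⁺/Ag couple is the cathode and Au³⁺/Au is the anode.
E°cell = +0.801 − (+1.502) = −0.701 V; balancing electrons gives n = 3.
ΔG° = −nFE°cell = −(3)(96500)(−0.701) J/mol = +203 kJ/mol.

+203 kJ/mol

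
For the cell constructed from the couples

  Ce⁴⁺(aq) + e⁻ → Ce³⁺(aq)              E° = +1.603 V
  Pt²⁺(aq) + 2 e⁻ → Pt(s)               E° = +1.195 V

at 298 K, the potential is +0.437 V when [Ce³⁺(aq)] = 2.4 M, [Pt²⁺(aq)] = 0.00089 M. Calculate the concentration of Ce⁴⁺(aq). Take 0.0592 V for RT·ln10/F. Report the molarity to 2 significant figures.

0.22 M

With Ce⁴⁺/Ce³⁺ at the cathode and Pt²⁺/Pt at the anode, E°cell = +1.603 − (+1.195) = +0.408 V (n = 2).
Since E = E° − (0.0592/n)·log Q, log Q = n(E° − E)/0.0592 = −0.980.
Balancing electrons gives 2 Ce⁴⁺(aq) + Pt(s) → 2 Ce³⁺(aq) + Pt²⁺(aq); thus Q = ([Ce³⁺(aq)]^2·[Pt²⁺(aq)]) / [Ce⁴⁺(aq)]^2.
Substituting the known concentrations and solving, log [Ce⁴⁺(aq)] = −0.655 and [Ce⁴⁺(aq)] = 0.22 M.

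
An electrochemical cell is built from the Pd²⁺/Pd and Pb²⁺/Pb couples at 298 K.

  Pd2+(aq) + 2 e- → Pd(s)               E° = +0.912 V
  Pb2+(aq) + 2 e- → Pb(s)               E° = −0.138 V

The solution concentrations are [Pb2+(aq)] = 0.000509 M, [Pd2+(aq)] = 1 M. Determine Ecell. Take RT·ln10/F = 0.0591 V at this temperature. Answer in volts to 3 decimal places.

+1.147 V

The Pd²⁺/Pd couple has the more positive E°, so it is the cathode; Pb²⁺/Pb is the anode.
The standard potential is +0.912 − (−0.138) = +1.050 V and the balanced reaction transfers n = 2 electrons.
The balanced reaction is Pd2+(aq) + Pb(s) → Pd(s) + Pb2+(aq), so Q = [Pb2+(aq)] / [Pd2+(aq)] = 0.000509 and log Q = −3.293.
Applying E = E° − (RT ln10/nF)·log Q gives +1.050 − (0.0591/2)(−3.293) = +1.147 V.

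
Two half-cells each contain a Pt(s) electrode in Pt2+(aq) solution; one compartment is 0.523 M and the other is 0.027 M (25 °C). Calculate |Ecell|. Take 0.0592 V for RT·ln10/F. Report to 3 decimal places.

0.038 V

For a concentration cell E°cell = 0, since both electrodes use the same couple.
The compartment with the higher Pt2+(aq) concentration (0.523 M) acts as the cathode; ions are reduced there and produced at the dilute (0.027 M) anode.
With n = 2, Ecell = −(0.0592/2)·log([dilute]/[conc]) = −(0.0592/2)·log(0.027/0.523) = +0.038 V.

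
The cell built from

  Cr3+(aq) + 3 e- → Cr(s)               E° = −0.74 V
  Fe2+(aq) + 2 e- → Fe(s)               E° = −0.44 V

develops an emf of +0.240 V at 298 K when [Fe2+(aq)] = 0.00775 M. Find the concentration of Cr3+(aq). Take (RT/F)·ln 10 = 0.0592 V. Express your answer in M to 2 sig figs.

With Fe²⁺/Fe at the cathode and Cr³⁺/Cr at the anode, E°cell = −0.44 − (−0.74) = +0.30 V (n = 6).
From the Nernst equation, log Q = n(E° − E)/0.0592 = 6·(+0.30 − (+0.240))/0.0592 = 6.081.
For 3 Fe2+(aq) + 2 Cr(s) → 3 Fe(s) + 2 Cr3+(aq), the reaction quotient is Q = [Cr3+(aq)]^2 / [Fe2+(aq)]^3.
Solving for the unknown gives log [Cr3+(aq)] = −0.126, so [Cr3+(aq)] ≈ 0.75 M.

0.75 M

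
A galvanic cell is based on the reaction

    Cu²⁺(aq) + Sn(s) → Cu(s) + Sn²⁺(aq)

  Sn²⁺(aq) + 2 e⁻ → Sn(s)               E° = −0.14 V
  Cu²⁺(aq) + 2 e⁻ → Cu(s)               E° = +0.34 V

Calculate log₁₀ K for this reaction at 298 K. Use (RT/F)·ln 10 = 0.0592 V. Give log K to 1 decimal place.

log K = 16.2

The Cu²⁺/Cu couple is reduced (cathode); E°cell = +0.34 − (−0.14) = +0.48 V with n = 2.
At equilibrium E = 0, so log K = nE°cell / 0.0592 = (2)(+0.48) / 0.0592 = 16.2.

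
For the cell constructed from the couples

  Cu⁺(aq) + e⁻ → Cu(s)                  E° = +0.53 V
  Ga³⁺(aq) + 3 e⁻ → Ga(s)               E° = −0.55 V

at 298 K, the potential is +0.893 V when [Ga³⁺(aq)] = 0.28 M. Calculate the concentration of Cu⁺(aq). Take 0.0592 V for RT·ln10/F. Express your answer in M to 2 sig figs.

0.00045 M

Cu⁺/Cu is the cathode (higher E°); E°cell = +0.53 − (−0.55) = +1.08 V with n = 3.
From the Nernst equation, log Q = n(E° − E)/0.0592 = 3·(+1.08 − (+0.893))/0.0592 = 9.476.
For 3 Cu⁺(aq) + Ga(s) → 3 Cu(s) + Ga³⁺(aq), the reaction quotient is Q = [Ga³⁺(aq)] / [Cu⁺(aq)]^3.
Isolating [Cu⁺(aq)] in Q = 10^{9.476} yields log [Cu⁺(aq)] = −3.343, i.e. 0.00045 M.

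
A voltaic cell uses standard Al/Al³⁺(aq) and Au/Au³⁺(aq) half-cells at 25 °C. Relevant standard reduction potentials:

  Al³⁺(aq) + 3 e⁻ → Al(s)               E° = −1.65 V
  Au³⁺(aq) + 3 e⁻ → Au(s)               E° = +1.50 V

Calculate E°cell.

+3.15 V

The Au³⁺/Au couple has the higher E°, so Au ion is reduced (cathode) and Al is oxidized (anode).
E°cell = E°(cathode) − E°(anode) = +1.50 − (−1.65) = +3.15 V.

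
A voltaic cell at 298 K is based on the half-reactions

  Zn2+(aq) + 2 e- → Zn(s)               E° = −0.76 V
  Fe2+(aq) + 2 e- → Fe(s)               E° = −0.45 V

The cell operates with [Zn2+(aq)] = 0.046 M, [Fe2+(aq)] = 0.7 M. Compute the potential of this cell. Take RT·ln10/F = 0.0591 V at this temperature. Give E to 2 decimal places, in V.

+0.34 V

Fe²⁺/Fe is reduced (cathode, E° = −0.45 V) and Zn²⁺/Zn is oxidized (anode).
E°cell = −0.45 − (−0.76) = +0.31 V, with n = 2 electrons transferred.
The balanced reaction is Fe2+(aq) + Zn(s) → Fe(s) + Zn2+(aq), so Q = [Zn2+(aq)] / [Fe2+(aq)] = 0.0657 and log Q = −1.182.
E = E° − (0.0591/n)·log Q = +0.31 − (0.0591/2)(−1.182) = +0.34 V.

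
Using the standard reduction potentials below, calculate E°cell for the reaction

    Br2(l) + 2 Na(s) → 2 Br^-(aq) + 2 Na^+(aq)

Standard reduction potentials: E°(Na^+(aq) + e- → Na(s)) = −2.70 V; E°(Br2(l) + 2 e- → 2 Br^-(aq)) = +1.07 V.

+3.77 V

In the reaction as written, Br2(l) is reduced (cathode) and Na^+(aq) is produced by oxidation at the anode.
E°cell = E°(cathode) − E°(anode) = +1.07 − (−2.70) = +3.77 V.
The positive value indicates the reaction is spontaneous as written.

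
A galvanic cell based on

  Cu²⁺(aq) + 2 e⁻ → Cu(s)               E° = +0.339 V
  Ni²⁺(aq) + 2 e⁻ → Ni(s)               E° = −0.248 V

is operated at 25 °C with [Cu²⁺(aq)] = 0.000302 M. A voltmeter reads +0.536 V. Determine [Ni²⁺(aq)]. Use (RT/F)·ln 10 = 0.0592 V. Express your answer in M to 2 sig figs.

With Cu²⁺/Cu at the cathode and Ni²⁺/Ni at the anode, E°cell = +0.339 − (−0.248) = +0.587 V (n = 2).
From the Nernst equation, log Q = n(E° − E)/0.0592 = 2·(+0.587 − (+0.536))/0.0592 = 1.723.
For Cu²⁺(aq) + Ni(s) → Cu(s) + Ni²⁺(aq), the reaction quotient is Q = [Ni²⁺(aq)] / [Cu²⁺(aq)].
Substituting the known concentrations and solving, log [Ni²⁺(aq)] = −1.797 and [Ni²⁺(aq)] = 0.016 M.

0.016 M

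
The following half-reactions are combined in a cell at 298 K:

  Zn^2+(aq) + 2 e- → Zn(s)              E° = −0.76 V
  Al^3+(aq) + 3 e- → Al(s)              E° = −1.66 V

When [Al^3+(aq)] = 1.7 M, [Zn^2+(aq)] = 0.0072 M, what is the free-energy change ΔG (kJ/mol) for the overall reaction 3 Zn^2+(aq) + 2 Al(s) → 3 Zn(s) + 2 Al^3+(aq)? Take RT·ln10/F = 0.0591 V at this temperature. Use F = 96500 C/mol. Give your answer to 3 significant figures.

E°cell = −0.76 − (−1.66) = +0.90 V; the balanced reaction transfers n = 6 electrons.
The reaction quotient is [Al^3+(aq)]^2 / [Zn^2+(aq)]^3 = 7.74×10^6; by Nernst, E = +0.90 − (0.0591/6)(6.889) = +0.8321 V.
Then ΔG = −nFE = −6 × 96500 × +0.8321 J/mol = −482 kJ/mol.

−482 kJ/mol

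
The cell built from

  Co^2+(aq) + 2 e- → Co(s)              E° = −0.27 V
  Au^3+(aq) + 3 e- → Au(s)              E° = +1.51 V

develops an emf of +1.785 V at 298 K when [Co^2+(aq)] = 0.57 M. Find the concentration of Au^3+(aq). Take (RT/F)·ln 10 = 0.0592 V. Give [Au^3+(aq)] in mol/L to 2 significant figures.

Au³⁺/Au is the cathode (higher E°); E°cell = +1.51 − (−0.27) = +1.78 V with n = 6.
Rearranging E = E° − (0.0592/n)·log Q gives log Q = 6(+1.78 − (+1.785))/0.0592 = −0.507.
For 2 Au^3+(aq) + 3 Co(s) → 2 Au(s) + 3 Co^2+(aq), the reaction quotient is Q = [Co^2+(aq)]^3 / [Au^3+(aq)]^2.
Solving for the unknown gives log [Au^3+(aq)] = −0.113, so [Au^3+(aq)] ≈ 0.77 M.

0.77 M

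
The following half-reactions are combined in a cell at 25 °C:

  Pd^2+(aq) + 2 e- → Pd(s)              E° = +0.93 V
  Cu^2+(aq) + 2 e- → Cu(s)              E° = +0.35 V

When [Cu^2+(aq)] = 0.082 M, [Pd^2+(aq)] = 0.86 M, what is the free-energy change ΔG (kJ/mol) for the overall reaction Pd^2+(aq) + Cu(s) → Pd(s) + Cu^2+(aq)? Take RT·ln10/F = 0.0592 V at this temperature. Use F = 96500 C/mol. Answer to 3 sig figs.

−118 kJ/mol

E°cell = +0.93 − (+0.35) = +0.58 V; the balanced reaction transfers n = 2 electrons.
Here Q = [Cu^2+(aq)] / [Pd^2+(aq)] = 0.0953 (log Q = −1.021), giving E = +0.58 − (0.0592/2)·(−1.021) = +0.6102 V.
Then ΔG = −nFE = −2 × 96500 × +0.6102 J/mol = −118 kJ/mol.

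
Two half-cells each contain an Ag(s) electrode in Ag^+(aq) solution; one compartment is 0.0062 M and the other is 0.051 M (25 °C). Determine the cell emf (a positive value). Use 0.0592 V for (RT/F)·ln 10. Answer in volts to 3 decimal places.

0.054 V

For a concentration cell E°cell = 0, since both electrodes use the same couple.
The compartment with the higher Ag^+(aq) concentration (0.051 M) acts as the cathode; ions are reduced there and produced at the dilute (0.0062 M) anode.
With n = 1, Ecell = −(0.0592/1)·log([dilute]/[conc]) = −(0.0592/1)·log(0.0062/0.051) = +0.054 V.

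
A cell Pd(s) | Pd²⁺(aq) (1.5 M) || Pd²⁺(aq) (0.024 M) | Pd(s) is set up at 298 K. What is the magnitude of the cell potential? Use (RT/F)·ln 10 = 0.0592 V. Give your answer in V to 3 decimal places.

0.053 V

For a concentration cell E°cell = 0, since both electrodes use the same couple.
The compartment with the higher Pd²⁺(aq) concentration (1.5 M) acts as the cathode; ions are reduced there and produced at the dilute (0.024 M) anode.
With n = 2, Ecell = −(0.0592/2)·log([dilute]/[conc]) = −(0.0592/2)·log(0.024/1.5) = +0.053 V.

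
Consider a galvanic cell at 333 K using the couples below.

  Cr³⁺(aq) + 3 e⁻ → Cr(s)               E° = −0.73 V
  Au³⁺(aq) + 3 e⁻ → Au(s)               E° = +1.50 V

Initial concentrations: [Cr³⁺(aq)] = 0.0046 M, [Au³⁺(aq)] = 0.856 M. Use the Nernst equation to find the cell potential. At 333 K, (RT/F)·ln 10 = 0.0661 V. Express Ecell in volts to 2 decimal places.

Since E°(Au³⁺/Au) > E°(Cr³⁺/Cr), Au³⁺/Au serves as the cathode.
E°cell = E°cat − E°an = +1.50 − (−0.73) = +2.23 V; n = 3.
The balanced reaction is Au³⁺(aq) + Cr(s) → Au(s) + Cr³⁺(aq), so Q = [Cr³⁺(aq)] / [Au³⁺(aq)] = 0.00537 and log Q = −2.270.
By the Nernst equation, E = +2.23 − (0.0661/3)·(−2.270) = +2.28 V.

+2.28 V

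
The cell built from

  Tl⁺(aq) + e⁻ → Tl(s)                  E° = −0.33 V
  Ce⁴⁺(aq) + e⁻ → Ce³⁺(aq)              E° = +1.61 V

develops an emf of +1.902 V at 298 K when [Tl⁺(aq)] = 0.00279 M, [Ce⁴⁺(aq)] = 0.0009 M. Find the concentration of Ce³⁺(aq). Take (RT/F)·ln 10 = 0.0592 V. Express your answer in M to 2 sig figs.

The Ce⁴⁺/Ce³⁺ couple has the larger reduction potential, so it is the cathode: E°cell = +1.61 − (−0.33) = +1.94 V and n = 1.
From the Nernst equation, log Q = n(E° − E)/0.0592 = 1·(+1.94 − (+1.902))/0.0592 = 0.642.
The balanced reaction is Ce⁴⁺(aq) + Tl(s) → Ce³⁺(aq) + Tl⁺(aq), so Q = ([Ce³⁺(aq)]·[Tl⁺(aq)]) / [Ce⁴⁺(aq)].
Isolating [Ce³⁺(aq)] in Q = 10^{0.642} yields log [Ce³⁺(aq)] = 0.151, i.e. 1.4 M.

1.4 M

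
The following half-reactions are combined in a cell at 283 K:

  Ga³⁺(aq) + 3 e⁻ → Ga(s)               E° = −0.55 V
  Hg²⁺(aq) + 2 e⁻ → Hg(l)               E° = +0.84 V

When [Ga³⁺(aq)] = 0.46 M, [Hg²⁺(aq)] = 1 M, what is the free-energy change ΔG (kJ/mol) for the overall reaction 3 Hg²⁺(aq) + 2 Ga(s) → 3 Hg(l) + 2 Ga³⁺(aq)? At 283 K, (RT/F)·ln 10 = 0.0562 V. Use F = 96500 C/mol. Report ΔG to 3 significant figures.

−808 kJ/mol

E°cell = +0.84 − (−0.55) = +1.39 V; the balanced reaction transfers n = 6 electrons.
Q = [Ga³⁺(aq)]^2 / [Hg²⁺(aq)]^3 = 0.212, so log Q = −0.674 and E = +1.39 − (0.0562/6)(−0.674) = +1.3963 V.
Finally ΔG = −nFE = −(6)(96500 C/mol)(+1.3963 V) = −808 kJ/mol.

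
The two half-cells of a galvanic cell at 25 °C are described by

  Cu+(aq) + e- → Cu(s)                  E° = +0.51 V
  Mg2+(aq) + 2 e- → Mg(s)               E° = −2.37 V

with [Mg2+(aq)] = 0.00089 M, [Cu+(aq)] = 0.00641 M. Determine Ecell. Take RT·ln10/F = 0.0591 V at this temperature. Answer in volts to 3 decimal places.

Since E°(Cu⁺/Cu) > E°(Mg²⁺/Mg), Cu⁺/Cu serves as the cathode.
E°cell = E°cat − E°an = +0.51 − (−2.37) = +2.88 V; n = 2.
Balancing gives 2 Cu+(aq) + Mg(s) → 2 Cu(s) + Mg2+(aq); hence Q = [Mg2+(aq)] / [Cu+(aq)]^2 = 21.7 (log Q = 1.336).
By the Nernst equation, E = +2.88 − (0.0591/2)·(1.336) = +2.841 V.

+2.841 V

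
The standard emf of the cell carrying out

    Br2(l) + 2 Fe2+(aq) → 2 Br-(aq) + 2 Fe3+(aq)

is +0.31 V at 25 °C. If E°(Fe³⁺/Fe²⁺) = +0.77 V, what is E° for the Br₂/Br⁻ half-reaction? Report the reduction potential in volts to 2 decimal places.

In the reaction as written the Br₂/Br⁻ couple is reduced (cathode) and Fe³⁺/Fe²⁺ is oxidized (anode), so E°cell = E°(Br₂/Br⁻) − E°(Fe³⁺/Fe²⁺).
E°(Br₂/Br⁻) = E°cell + E°(anode) = +0.31 + (+0.77) = +1.08 V.

+1.08 V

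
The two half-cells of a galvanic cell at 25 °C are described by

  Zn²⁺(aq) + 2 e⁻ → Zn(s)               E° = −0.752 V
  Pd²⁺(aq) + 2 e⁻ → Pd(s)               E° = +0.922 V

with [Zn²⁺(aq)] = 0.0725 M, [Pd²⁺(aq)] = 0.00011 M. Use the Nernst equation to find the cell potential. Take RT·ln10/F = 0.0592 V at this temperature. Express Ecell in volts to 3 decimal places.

Pd²⁺/Pd is reduced (cathode, E° = +0.922 V) and Zn²⁺/Zn is oxidized (anode).
E°cell = +0.922 − (−0.752) = +1.674 V, with n = 2 electrons transferred.
Balancing gives Pd²⁺(aq) + Zn(s) → Pd(s) + Zn²⁺(aq); hence Q = [Zn²⁺(aq)] / [Pd²⁺(aq)] = 659 (log Q = 2.819).
By the Nernst equation, E = +1.674 − (0.0592/2)·(2.819) = +1.591 V.

+1.591 V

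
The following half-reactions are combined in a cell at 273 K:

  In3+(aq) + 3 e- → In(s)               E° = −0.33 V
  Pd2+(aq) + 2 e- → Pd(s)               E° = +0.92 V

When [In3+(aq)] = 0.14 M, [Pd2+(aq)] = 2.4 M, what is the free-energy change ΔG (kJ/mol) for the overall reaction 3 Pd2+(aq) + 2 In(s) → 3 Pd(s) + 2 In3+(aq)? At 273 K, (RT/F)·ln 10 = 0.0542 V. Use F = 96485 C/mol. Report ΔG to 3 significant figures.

−739 kJ/mol

E°cell = +0.92 − (−0.33) = +1.25 V; the balanced reaction transfers n = 6 electrons.
Q = [In3+(aq)]^2 / [Pd2+(aq)]^3 = 0.00142, so log Q = −2.848 and E = +1.25 − (0.0542/6)(−2.848) = +1.2757 V.
ΔG = −nFE = −(6)(96485)(+1.2757) J/mol = −739 kJ/mol.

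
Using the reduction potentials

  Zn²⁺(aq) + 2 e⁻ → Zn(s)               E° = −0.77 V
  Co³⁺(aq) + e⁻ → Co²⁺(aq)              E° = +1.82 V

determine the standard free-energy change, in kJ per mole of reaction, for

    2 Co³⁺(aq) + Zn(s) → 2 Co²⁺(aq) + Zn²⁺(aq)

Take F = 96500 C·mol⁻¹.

−500 kJ/mol

In the reaction as written Co³⁺(aq) is reduced, so the Co³⁺/Co²⁺ couple is the cathode and Zn²⁺/Zn is the anode.
E°cell = +1.82 − (−0.77) = +2.59 V; balancing electrons gives n = 2.
ΔG° = −nFE°cell = −(2)(96500)(+2.59) J/mol = −500 kJ/mol.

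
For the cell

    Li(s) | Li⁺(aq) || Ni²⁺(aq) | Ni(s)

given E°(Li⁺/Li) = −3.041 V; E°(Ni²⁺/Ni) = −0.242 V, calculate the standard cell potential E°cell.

+2.799 V

By convention the left-hand electrode in cell notation is the anode (oxidation) and the right-hand electrode is the cathode (reduction).
E°cell = E°(right) − E°(left) = −0.242 − (−3.041) = +2.799 V.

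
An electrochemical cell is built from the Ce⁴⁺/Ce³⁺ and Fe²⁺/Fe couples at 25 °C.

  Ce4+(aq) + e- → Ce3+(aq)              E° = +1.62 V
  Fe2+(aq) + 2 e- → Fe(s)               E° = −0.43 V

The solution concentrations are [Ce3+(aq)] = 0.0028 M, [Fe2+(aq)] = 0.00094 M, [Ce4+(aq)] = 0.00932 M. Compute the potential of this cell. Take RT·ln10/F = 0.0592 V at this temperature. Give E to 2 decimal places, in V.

Ce⁴⁺/Ce³⁺ is reduced (cathode, E° = +1.62 V) and Fe²⁺/Fe is oxidized (anode).
E°cell = +1.62 − (−0.43) = +2.05 V, with n = 2 electrons transferred.
The balanced reaction is 2 Ce4+(aq) + Fe(s) → 2 Ce3+(aq) + Fe2+(aq), so Q = ([Ce3+(aq)]^2·[Fe2+(aq)]) / [Ce4+(aq)]^2 = 8.48×10^−5 and log Q = −4.071.
E = E° − (0.0592/n)·log Q = +2.05 − (0.0592/2)(−4.071) = +2.17 V.

+2.17 V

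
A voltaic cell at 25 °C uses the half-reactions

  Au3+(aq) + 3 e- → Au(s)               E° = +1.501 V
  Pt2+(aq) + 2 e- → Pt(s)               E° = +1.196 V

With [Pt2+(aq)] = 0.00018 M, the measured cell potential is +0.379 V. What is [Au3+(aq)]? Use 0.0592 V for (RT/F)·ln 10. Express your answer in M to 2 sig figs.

Au³⁺/Au is the cathode (higher E°); E°cell = +1.501 − (+1.196) = +0.305 V with n = 6.
Since E = E° − (0.0592/n)·log Q, log Q = n(E° − E)/0.0592 = −7.500.
For 2 Au3+(aq) + 3 Pt(s) → 2 Au(s) + 3 Pt2+(aq), the reaction quotient is Q = [Pt2+(aq)]^3 / [Au3+(aq)]^2.
Isolating [Au3+(aq)] in Q = 10^{−7.500} yields log [Au3+(aq)] = −1.867, i.e. 0.014 M.

0.014 M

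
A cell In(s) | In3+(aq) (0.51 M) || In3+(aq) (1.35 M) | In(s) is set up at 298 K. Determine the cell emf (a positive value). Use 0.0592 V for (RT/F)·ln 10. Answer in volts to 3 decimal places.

For a concentration cell E°cell = 0, since both electrodes use the same couple.
The compartment with the higher In3+(aq) concentration (1.35 M) acts as the cathode; ions are reduced there and produced at the dilute (0.51 M) anode.
With n = 3, Ecell = −(0.0592/3)·log([dilute]/[conc]) = −(0.0592/3)·log(0.51/1.35) = +0.008 V.

0.008 V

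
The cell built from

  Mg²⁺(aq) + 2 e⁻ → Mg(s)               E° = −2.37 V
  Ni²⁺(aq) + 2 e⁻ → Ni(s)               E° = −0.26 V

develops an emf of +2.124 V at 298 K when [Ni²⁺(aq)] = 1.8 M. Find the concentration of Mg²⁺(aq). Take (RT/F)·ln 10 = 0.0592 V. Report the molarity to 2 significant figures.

With Ni²⁺/Ni at the cathode and Mg²⁺/Mg at the anode, E°cell = −0.26 − (−2.37) = +2.11 V (n = 2).
Since E = E° − (0.0592/n)·log Q, log Q = n(E° − E)/0.0592 = −0.473.
Balancing electrons gives Ni²⁺(aq) + Mg(s) → Ni(s) + Mg²⁺(aq); thus Q = [Mg²⁺(aq)] / [Ni²⁺(aq)].
Solving for the unknown gives log [Mg²⁺(aq)] = −0.218, so [Mg²⁺(aq)] ≈ 0.61 M.

0.61 M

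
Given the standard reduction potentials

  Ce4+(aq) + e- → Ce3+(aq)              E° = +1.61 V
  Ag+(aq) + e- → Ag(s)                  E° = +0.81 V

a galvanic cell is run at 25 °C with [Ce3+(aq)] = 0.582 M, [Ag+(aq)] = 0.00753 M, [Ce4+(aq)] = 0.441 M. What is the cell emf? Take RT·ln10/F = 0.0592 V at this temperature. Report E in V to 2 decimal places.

Since E°(Ce⁴⁺/Ce³⁺) > E°(Ag⁺/Ag), Ce⁴⁺/Ce³⁺ serves as the cathode.
E°cell = +1.61 − (+0.81) = +0.80 V, with n = 1 electron transferred.
Balancing gives Ce4+(aq) + Ag(s) → Ce3+(aq) + Ag+(aq); hence Q = ([Ce3+(aq)]·[Ag+(aq)]) / [Ce4+(aq)] = 0.00994 (log Q = −2.003).
Applying E = E° − (RT ln10/nF)·log Q gives +0.80 − (0.0592/1)(−2.003) = +0.92 V.

+0.92 V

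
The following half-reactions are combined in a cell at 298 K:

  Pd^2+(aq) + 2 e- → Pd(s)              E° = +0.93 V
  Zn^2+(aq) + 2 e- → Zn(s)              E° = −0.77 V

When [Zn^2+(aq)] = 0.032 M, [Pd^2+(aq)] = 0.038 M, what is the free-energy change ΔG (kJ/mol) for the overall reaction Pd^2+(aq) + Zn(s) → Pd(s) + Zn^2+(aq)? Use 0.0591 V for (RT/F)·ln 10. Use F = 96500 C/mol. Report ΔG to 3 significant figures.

E°cell = +0.93 − (−0.77) = +1.70 V; the balanced reaction transfers n = 2 electrons.
Here Q = [Zn^2+(aq)] / [Pd^2+(aq)] = 0.842 (log Q = −0.075), giving E = +1.70 − (0.0591/2)·(−0.075) = +1.7022 V.
Finally ΔG = −nFE = −(2)(96500 C/mol)(+1.7022 V) = −329 kJ/mol.

−329 kJ/mol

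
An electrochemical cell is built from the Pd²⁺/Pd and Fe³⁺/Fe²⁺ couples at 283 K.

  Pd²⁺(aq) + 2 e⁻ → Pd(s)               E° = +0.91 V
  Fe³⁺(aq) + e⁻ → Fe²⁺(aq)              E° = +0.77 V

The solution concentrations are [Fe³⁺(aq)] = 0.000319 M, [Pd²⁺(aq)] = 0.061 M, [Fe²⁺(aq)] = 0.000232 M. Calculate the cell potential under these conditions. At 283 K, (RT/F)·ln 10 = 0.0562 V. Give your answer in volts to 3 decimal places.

+0.098 V

Since E°(Pd²⁺/Pd) > E°(Fe³⁺/Fe²⁺), Pd²⁺/Pd serves as the cathode.
E°cell = +0.91 − (+0.77) = +0.14 V, with n = 2 electrons transferred.
The balanced reaction is Pd²⁺(aq) + 2 Fe²⁺(aq) → Pd(s) + 2 Fe³⁺(aq), so Q = [Fe³⁺(aq)]^2 / ([Pd²⁺(aq)]·[Fe²⁺(aq)]^2) = 31 and log Q = 1.491.
By the Nernst equation, E = +0.14 − (0.0562/2)·(1.491) = +0.098 V.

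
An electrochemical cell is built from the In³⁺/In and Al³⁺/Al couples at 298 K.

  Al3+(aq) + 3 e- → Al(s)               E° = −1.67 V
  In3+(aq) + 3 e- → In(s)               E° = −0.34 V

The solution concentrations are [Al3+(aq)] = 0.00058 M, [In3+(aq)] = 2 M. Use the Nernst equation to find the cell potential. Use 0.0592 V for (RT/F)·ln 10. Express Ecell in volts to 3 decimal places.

The In³⁺/In couple has the more positive E°, so it is the cathode; Al³⁺/Al is the anode.
E°cell = E°cat − E°an = −0.34 − (−1.67) = +1.33 V; n = 3.
For the overall reaction In3+(aq) + Al(s) → In(s) + Al3+(aq), Q = [Al3+(aq)] / [In3+(aq)] = 0.00029, giving log Q = −3.538.
Applying E = E° − (RT ln10/nF)·log Q gives +1.33 − (0.0592/3)(−3.538) = +1.400 V.

+1.400 V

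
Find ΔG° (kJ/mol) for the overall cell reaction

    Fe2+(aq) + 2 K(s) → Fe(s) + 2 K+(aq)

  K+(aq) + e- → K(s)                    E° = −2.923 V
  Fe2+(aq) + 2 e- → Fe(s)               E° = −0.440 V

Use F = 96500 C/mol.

In the reaction as written Fe2+(aq) is reduced, so the Fe²⁺/Fe couple is the cathode and K⁺/K is the anode.
E°cell = −0.440 − (−2.923) = +2.483 V; balancing electrons gives n = 2.
ΔG° = −nFE°cell = −(2)(96500)(+2.483) J/mol = −479 kJ/mol.

−479 kJ/mol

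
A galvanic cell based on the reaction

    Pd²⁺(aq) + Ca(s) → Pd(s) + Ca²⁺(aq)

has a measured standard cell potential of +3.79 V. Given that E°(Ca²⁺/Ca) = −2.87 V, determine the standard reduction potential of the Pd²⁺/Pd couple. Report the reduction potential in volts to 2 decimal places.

+0.92 V

In the reaction as written the Pd²⁺/Pd couple is reduced (cathode) and Ca²⁺/Ca is oxidized (anode), so E°cell = E°(Pd²⁺/Pd) − E°(Ca²⁺/Ca).
E°(Pd²⁺/Pd) = E°cell + E°(anode) = +3.79 + (−2.87) = +0.92 V.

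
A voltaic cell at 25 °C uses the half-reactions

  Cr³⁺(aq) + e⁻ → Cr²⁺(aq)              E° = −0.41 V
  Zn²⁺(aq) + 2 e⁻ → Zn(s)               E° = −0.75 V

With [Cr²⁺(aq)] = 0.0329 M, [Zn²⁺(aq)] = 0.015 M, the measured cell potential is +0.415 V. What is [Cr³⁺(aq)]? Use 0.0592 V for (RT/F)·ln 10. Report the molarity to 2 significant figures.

0.074 M

Cr³⁺/Cr²⁺ is the cathode (higher E°); E°cell = −0.41 − (−0.75) = +0.34 V with n = 2.
Since E = E° − (0.0592/n)·log Q, log Q = n(E° − E)/0.0592 = −2.534.
Balancing electrons gives 2 Cr³⁺(aq) + Zn(s) → 2 Cr²⁺(aq) + Zn²⁺(aq); thus Q = ([Cr²⁺(aq)]^2·[Zn²⁺(aq)]) / [Cr³⁺(aq)]^2.
Solving for the unknown gives log [Cr³⁺(aq)] = −1.128, so [Cr³⁺(aq)] ≈ 0.074 M.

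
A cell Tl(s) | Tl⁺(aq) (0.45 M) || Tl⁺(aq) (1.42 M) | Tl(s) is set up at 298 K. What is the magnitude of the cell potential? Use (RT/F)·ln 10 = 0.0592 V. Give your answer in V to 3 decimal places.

0.030 V

For a concentration cell E°cell = 0, since both electrodes use the same couple.
The compartment with the higher Tl⁺(aq) concentration (1.42 M) acts as the cathode; ions are reduced there and produced at the dilute (0.45 M) anode.
With n = 1, Ecell = −(0.0592/1)·log([dilute]/[conc]) = −(0.0592/1)·log(0.45/1.42) = +0.030 V.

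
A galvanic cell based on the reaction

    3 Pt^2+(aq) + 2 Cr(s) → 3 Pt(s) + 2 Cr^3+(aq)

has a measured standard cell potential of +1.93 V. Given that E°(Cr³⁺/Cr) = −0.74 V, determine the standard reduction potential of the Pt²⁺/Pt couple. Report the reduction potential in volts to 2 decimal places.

In the reaction as written the Pt²⁺/Pt couple is reduced (cathode) and Cr³⁺/Cr is oxidized (anode), so E°cell = E°(Pt²⁺/Pt) − E°(Cr³⁺/Cr).
E°(Pt²⁺/Pt) = E°cell + E°(anode) = +1.93 + (−0.74) = +1.19 V.

+1.19 V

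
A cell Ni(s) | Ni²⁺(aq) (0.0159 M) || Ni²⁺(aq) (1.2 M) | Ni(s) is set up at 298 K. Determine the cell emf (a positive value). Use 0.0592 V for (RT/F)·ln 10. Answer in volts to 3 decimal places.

0.056 V

For a concentration cell E°cell = 0, since both electrodes use the same couple.
The compartment with the higher Ni²⁺(aq) concentration (1.2 M) acts as the cathode; ions are reduced there and produced at the dilute (0.0159 M) anode.
With n = 2, Ecell = −(0.0592/2)·log([dilute]/[conc]) = −(0.0592/2)·log(0.0159/1.2) = +0.056 V.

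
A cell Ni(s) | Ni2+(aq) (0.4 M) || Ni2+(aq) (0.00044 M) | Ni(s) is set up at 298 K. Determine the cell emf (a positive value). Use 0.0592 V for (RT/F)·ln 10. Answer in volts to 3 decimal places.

0.088 V

For a concentration cell E°cell = 0, since both electrodes use the same couple.
The compartment with the higher Ni2+(aq) concentration (0.4 M) acts as the cathode; ions are reduced there and produced at the dilute (0.00044 M) anode.
With n = 2, Ecell = −(0.0592/2)·log([dilute]/[conc]) = −(0.0592/2)·log(0.00044/0.4) = +0.088 V.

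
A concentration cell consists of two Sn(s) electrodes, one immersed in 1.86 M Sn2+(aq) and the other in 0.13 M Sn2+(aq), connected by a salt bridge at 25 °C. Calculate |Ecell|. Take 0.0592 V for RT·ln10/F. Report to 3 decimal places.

For a concentration cell E°cell = 0, since both electrodes use the same couple.
The compartment with the higher Sn2+(aq) concentration (1.86 M) acts as the cathode; ions are reduced there and produced at the dilute (0.13 M) anode.
With n = 2, Ecell = −(0.0592/2)·log([dilute]/[conc]) = −(0.0592/2)·log(0.13/1.86) = +0.034 V.

0.034 V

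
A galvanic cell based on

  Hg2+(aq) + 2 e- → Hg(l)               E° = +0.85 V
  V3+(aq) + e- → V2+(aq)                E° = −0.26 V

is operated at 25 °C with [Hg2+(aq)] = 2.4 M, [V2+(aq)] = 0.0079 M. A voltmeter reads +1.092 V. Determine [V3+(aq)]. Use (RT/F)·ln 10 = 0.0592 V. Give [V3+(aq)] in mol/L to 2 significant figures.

With Hg²⁺/Hg at the cathode and V³⁺/V²⁺ at the anode, E°cell = +0.85 − (−0.26) = +1.11 V (n = 2).
Since E = E° − (0.0592/n)·log Q, log Q = n(E° − E)/0.0592 = 0.608.
The balanced reaction is Hg2+(aq) + 2 V2+(aq) → Hg(l) + 2 V3+(aq), so Q = [V3+(aq)]^2 / ([Hg2+(aq)]·[V2+(aq)]^2).
Substituting the known concentrations and solving, log [V3+(aq)] = −1.608 and [V3+(aq)] = 0.025 M.

0.025 M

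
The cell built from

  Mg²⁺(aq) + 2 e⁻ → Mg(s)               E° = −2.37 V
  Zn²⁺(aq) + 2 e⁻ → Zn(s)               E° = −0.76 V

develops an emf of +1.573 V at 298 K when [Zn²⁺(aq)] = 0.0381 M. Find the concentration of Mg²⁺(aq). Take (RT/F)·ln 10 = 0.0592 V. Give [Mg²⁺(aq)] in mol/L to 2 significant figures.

0.68 M

Zn²⁺/Zn is the cathode (higher E°); E°cell = −0.76 − (−2.37) = +1.61 V with n = 2.
Since E = E° − (0.0592/n)·log Q, log Q = n(E° − E)/0.0592 = 1.250.
Balancing electrons gives Zn²⁺(aq) + Mg(s) → Zn(s) + Mg²⁺(aq); thus Q = [Mg²⁺(aq)] / [Zn²⁺(aq)].
Solving for the unknown gives log [Mg²⁺(aq)] = −0.169, so [Mg²⁺(aq)] ≈ 0.68 M.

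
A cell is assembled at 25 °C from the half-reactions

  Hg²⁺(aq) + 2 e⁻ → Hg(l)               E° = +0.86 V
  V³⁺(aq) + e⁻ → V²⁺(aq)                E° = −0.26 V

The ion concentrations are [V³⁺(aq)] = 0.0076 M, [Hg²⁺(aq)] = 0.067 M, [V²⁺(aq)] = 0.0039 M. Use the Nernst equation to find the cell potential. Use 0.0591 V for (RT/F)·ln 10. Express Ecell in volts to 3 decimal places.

+1.068 V

Since E°(Hg²⁺/Hg) > E°(V³⁺/V²⁺), Hg²⁺/Hg serves as the cathode.
The standard potential is +0.86 − (−0.26) = +1.12 V and the balanced reaction transfers n = 2 electrons.
For the overall reaction Hg²⁺(aq) + 2 V²⁺(aq) → Hg(l) + 2 V³⁺(aq), Q = [V³⁺(aq)]^2 / ([Hg²⁺(aq)]·[V²⁺(aq)]^2) = 56.7, giving log Q = 1.753.
Applying E = E° − (RT ln10/nF)·log Q gives +1.12 − (0.0591/2)(1.753) = +1.068 V.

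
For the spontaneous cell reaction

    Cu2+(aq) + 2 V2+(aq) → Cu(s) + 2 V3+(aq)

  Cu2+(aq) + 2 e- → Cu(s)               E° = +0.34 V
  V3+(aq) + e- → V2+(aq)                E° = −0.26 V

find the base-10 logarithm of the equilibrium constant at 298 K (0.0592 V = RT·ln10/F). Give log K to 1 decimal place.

log K = 20.3

The Cu²⁺/Cu couple is reduced (cathode); E°cell = +0.34 − (−0.26) = +0.60 V with n = 2.
At equilibrium E = 0, so log K = nE°cell / 0.0592 = (2)(+0.60) / 0.0592 = 20.3.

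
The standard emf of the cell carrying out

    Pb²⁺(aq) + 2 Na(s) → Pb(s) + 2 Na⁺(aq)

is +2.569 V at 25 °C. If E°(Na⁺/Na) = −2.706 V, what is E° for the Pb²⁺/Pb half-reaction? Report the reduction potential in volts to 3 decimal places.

−0.137 V

In the reaction as written the Pb²⁺/Pb couple is reduced (cathode) and Na⁺/Na is oxidized (anode), so E°cell = E°(Pb²⁺/Pb) − E°(Na⁺/Na).
E°(Pb²⁺/Pb) = E°cell + E°(anode) = +2.569 + (−2.706) = −0.137 V.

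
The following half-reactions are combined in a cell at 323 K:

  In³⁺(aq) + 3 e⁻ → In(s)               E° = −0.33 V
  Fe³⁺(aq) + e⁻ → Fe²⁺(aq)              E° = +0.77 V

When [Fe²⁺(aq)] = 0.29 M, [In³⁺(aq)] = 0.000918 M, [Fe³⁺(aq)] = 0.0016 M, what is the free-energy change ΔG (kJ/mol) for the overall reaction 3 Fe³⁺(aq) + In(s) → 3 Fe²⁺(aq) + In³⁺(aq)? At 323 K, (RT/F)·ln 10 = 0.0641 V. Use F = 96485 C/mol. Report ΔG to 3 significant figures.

E°cell = +0.77 − (−0.33) = +1.10 V; the balanced reaction transfers n = 3 electrons.
The reaction quotient is ([Fe²⁺(aq)]^3·[In³⁺(aq)]) / [Fe³⁺(aq)]^3 = 5.47×10^3; by Nernst, E = +1.10 − (0.0641/3)(3.738) = +1.0201 V.
Then ΔG = −nFE = −3 × 96485 × +1.0201 J/mol = −295 kJ/mol.

−295 kJ/mol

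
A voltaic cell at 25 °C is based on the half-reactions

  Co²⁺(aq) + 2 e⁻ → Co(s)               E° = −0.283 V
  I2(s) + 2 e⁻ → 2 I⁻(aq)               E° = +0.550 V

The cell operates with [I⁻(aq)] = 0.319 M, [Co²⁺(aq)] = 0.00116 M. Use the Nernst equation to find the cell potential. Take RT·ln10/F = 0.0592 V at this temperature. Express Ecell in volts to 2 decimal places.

+0.95 V

I₂/I⁻ is reduced (cathode, E° = +0.550 V) and Co²⁺/Co is oxidized (anode).
The standard potential is +0.550 − (−0.283) = +0.833 V and the balanced reaction transfers n = 2 electrons.
For the overall reaction I2(s) + Co(s) → 2 I⁻(aq) + Co²⁺(aq), Q = [I⁻(aq)]^2·[Co²⁺(aq)] = 0.000118, giving log Q = −3.928.
E = E° − (0.0592/n)·log Q = +0.833 − (0.0592/2)(−3.928) = +0.95 V.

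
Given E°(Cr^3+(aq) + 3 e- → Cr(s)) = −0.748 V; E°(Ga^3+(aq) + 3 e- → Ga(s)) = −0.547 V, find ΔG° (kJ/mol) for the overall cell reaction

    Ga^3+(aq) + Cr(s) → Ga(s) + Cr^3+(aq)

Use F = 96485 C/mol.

In the reaction as written Ga^3+(aq) is reduced, so the Ga³⁺/Ga couple is the cathode and Cr³⁺/Cr is the anode.
E°cell = −0.547 − (−0.748) = +0.201 V; balancing electrons gives n = 3.
ΔG° = −nFE°cell = −(3)(96485)(+0.201) J/mol = −58.2 kJ/mol.

−58.2 kJ/mol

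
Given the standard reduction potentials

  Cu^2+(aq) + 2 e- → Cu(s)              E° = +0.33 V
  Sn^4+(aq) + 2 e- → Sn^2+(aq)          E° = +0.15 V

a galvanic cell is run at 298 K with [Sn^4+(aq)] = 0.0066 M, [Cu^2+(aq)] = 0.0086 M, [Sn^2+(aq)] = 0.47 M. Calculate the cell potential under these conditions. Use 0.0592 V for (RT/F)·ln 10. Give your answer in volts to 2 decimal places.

+0.17 V

Cu²⁺/Cu is reduced (cathode, E° = +0.33 V) and Sn⁴⁺/Sn²⁺ is oxidized (anode).
E°cell = E°cat − E°an = +0.33 − (+0.15) = +0.18 V; n = 2.
The balanced reaction is Cu^2+(aq) + Sn^2+(aq) → Cu(s) + Sn^4+(aq), so Q = [Sn^4+(aq)] / ([Cu^2+(aq)]·[Sn^2+(aq)]) = 1.63 and log Q = 0.213.
E = E° − (0.0592/n)·log Q = +0.18 − (0.0592/2)(0.213) = +0.17 V.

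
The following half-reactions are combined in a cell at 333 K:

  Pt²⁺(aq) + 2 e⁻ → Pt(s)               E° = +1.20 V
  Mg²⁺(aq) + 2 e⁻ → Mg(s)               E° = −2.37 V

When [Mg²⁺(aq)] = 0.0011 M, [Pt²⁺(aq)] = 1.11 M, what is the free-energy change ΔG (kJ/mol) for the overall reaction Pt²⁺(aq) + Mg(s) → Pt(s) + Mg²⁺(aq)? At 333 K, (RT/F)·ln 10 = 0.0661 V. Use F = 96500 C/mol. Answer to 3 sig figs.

The standard cell potential is +1.20 − (−2.37) = +3.57 V, with n = 2 electrons in the balanced equation.
The reaction quotient is [Mg²⁺(aq)] / [Pt²⁺(aq)] = 0.000991; by Nernst, E = +3.57 − (0.0661/2)(−3.004) = +3.6693 V.
Finally ΔG = −nFE = −(2)(96500 C/mol)(+3.6693 V) = −708 kJ/mol.

−708 kJ/mol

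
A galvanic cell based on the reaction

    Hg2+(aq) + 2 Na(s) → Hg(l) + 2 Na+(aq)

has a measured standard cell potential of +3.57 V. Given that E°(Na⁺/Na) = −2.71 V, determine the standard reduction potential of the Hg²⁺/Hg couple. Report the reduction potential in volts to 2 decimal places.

+0.86 V

In the reaction as written the Hg²⁺/Hg couple is reduced (cathode) and Na⁺/Na is oxidized (anode), so E°cell = E°(Hg²⁺/Hg) − E°(Na⁺/Na).
E°(Hg²⁺/Hg) = E°cell + E°(anode) = +3.57 + (−2.71) = +0.86 V.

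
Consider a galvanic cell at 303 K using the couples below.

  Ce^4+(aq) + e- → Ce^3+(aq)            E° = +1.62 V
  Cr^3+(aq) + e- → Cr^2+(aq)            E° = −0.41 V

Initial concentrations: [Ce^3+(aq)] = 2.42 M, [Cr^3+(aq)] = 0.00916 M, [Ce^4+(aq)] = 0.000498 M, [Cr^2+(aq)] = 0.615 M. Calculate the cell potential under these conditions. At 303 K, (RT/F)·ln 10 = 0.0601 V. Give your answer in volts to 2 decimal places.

Since E°(Ce⁴⁺/Ce³⁺) > E°(Cr³⁺/Cr²⁺), Ce⁴⁺/Ce³⁺ serves as the cathode.
The standard potential is +1.62 − (−0.41) = +2.03 V and the balanced reaction transfers n = 1 electron.
The balanced reaction is Ce^4+(aq) + Cr^2+(aq) → Ce^3+(aq) + Cr^3+(aq), so Q = ([Ce^3+(aq)]·[Cr^3+(aq)]) / ([Ce^4+(aq)]·[Cr^2+(aq)]) = 72.4 and log Q = 1.860.
E = E° − (0.0601/n)·log Q = +2.03 − (0.0601/1)(1.860) = +1.92 V.

+1.92 V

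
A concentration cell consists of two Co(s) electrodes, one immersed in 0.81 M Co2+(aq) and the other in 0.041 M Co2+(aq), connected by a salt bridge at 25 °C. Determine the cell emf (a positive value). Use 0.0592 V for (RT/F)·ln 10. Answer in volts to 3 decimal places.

For a concentration cell E°cell = 0, since both electrodes use the same couple.
The compartment with the higher Co2+(aq) concentration (0.81 M) acts as the cathode; ions are reduced there and produced at the dilute (0.041 M) anode.
With n = 2, Ecell = −(0.0592/2)·log([dilute]/[conc]) = −(0.0592/2)·log(0.041/0.81) = +0.038 V.

0.038 V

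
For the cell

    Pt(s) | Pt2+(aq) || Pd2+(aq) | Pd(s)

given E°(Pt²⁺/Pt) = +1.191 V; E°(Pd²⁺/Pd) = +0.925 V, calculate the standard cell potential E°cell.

By convention the left-hand electrode in cell notation is the anode (oxidation) and the right-hand electrode is the cathode (reduction).
E°cell = E°(right) − E°(left) = +0.925 − (+1.191) = −0.266 V.
The negative sign shows that, as written, the cell would require an external voltage to drive the reaction.

−0.266 V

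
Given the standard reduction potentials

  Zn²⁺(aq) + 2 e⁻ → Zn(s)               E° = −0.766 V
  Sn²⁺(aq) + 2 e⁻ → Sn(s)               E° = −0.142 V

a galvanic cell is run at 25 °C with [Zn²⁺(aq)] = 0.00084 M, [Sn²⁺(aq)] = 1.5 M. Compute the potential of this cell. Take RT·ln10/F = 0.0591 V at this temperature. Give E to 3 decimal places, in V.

+0.720 V

The Sn²⁺/Sn couple has the more positive E°, so it is the cathode; Zn²⁺/Zn is the anode.
E°cell = E°cat − E°an = −0.142 − (−0.766) = +0.624 V; n = 2.
Balancing gives Sn²⁺(aq) + Zn(s) → Sn(s) + Zn²⁺(aq); hence Q = [Zn²⁺(aq)] / [Sn²⁺(aq)] = 0.00056 (log Q = −3.252).
Applying E = E° − (RT ln10/nF)·log Q gives +0.624 − (0.0591/2)(−3.252) = +0.720 V.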